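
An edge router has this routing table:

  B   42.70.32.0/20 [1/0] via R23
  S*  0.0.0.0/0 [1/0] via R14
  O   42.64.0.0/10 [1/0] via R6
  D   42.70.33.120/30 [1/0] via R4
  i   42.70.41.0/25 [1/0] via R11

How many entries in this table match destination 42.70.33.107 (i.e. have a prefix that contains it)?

Prefixes containing 42.70.33.107:
  0.0.0.0/0 (default, matches everything)
  42.64.0.0/10 (42.64.0.0 - 42.127.255.255)
  42.70.32.0/20 (42.70.32.0 - 42.70.47.255)
Total matching entries: 3.

3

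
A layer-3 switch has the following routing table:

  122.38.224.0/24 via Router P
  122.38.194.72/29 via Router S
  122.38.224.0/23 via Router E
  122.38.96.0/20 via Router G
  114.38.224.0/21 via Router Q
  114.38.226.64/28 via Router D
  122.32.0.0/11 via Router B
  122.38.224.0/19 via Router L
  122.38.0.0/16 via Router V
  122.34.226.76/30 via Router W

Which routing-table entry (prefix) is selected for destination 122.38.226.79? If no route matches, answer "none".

Entries matching 122.38.226.79:
  122.32.0.0/11 (122.32.0.0 - 122.63.255.255)
  122.38.0.0/16 (122.38.0.0 - 122.38.255.255)
  122.38.224.0/19 (122.38.224.0 - 122.38.255.255)
Most specific is 122.38.224.0/19.

122.38.224.0/19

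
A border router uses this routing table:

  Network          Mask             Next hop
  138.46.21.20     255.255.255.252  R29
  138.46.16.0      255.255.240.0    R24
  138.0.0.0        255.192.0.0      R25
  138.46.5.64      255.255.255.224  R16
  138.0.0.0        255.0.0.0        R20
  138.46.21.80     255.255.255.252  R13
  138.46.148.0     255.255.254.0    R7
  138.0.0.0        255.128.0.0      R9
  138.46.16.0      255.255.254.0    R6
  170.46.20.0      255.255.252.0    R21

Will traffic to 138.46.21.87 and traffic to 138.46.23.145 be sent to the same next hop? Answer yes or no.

138.46.21.87: longest match 138.46.16.0/20 -> R24
138.46.23.145: longest match 138.46.16.0/20 -> R24

yes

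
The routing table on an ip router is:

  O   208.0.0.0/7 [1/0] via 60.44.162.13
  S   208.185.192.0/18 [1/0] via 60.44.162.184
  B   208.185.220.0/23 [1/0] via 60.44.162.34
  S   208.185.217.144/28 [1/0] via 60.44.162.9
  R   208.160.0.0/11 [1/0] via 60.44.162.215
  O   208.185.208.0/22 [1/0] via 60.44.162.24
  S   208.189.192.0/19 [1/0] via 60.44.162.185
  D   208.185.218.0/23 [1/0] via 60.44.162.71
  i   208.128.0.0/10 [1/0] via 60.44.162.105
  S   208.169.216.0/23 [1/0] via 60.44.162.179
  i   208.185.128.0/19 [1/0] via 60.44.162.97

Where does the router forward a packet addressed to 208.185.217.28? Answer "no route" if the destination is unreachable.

Routes whose prefix contains 208.185.217.28:
  208.0.0.0/7 (208.0.0.0 - 209.255.255.255) -> 60.44.162.13
  208.128.0.0/10 (208.128.0.0 - 208.191.255.255) -> 60.44.162.105
  208.160.0.0/11 (208.160.0.0 - 208.191.255.255) -> 60.44.162.215
  208.185.192.0/18 (208.185.192.0 - 208.185.255.255) -> 60.44.162.184
More-specific entries that do NOT match:
  208.185.217.144/28 (208.185.217.144 - 208.185.217.159) does not contain 208.185.217.28
  208.185.220.0/23 (208.185.220.0 - 208.185.221.255) does not contain 208.185.217.28
  208.185.218.0/23 (208.185.218.0 - 208.185.219.255) does not contain 208.185.217.28
  208.169.216.0/23 (208.169.216.0 - 208.169.217.255) does not contain 208.185.217.28
  208.185.208.0/22 (208.185.208.0 - 208.185.211.255) does not contain 208.185.217.28
  208.189.192.0/19 (208.189.192.0 - 208.189.223.255) does not contain 208.185.217.28
  208.185.128.0/19 (208.185.128.0 - 208.185.159.255) does not contain 208.185.217.28
Longest matching prefix is /18 -> next hop 60.44.162.184.

60.44.162.184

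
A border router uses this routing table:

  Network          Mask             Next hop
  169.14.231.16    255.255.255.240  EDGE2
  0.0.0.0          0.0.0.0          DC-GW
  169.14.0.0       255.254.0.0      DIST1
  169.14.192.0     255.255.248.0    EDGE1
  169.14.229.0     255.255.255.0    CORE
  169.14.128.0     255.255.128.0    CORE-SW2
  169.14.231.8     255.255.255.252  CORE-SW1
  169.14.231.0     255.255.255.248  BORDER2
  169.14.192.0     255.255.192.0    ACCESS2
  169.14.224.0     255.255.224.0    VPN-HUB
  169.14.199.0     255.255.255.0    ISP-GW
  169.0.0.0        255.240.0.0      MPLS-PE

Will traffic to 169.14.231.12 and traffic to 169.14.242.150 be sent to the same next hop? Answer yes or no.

169.14.231.12: longest match 169.14.224.0/19 -> VPN-HUB
169.14.242.150: longest match 169.14.224.0/19 -> VPN-HUB

yes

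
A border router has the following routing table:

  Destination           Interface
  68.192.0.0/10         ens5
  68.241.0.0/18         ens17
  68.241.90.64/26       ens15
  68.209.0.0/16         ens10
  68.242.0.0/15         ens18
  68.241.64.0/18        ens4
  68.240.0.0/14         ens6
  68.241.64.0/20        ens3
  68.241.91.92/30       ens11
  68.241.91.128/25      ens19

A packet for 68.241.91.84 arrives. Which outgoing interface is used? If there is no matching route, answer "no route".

ens4

Routes whose prefix contains 68.241.91.84:
  68.192.0.0/10 (68.192.0.0 - 68.255.255.255) -> ens5
  68.240.0.0/14 (68.240.0.0 - 68.243.255.255) -> ens6
  68.241.64.0/18 (68.241.64.0 - 68.241.127.255) -> ens4
More-specific entries that do NOT match:
  68.241.91.92/30 (68.241.91.92 - 68.241.91.95) does not contain 68.241.91.84
  68.241.90.64/26 (68.241.90.64 - 68.241.90.127) does not contain 68.241.91.84
  68.241.91.128/25 (68.241.91.128 - 68.241.91.255) does not contain 68.241.91.84
  68.241.64.0/20 (68.241.64.0 - 68.241.79.255) does not contain 68.241.91.84
Longest matching prefix is /18 -> interface ens4.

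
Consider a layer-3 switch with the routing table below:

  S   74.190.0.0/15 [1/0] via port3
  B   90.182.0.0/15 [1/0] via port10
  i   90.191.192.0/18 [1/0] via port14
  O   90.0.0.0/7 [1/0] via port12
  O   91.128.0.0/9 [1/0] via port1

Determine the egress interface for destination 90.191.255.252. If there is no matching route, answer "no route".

port14

Routes whose prefix contains 90.191.255.252:
  90.0.0.0/7 (90.0.0.0 - 91.255.255.255) -> port12
  90.191.192.0/18 (90.191.192.0 - 90.191.255.255) -> port14
Longest matching prefix is /18 -> interface port14.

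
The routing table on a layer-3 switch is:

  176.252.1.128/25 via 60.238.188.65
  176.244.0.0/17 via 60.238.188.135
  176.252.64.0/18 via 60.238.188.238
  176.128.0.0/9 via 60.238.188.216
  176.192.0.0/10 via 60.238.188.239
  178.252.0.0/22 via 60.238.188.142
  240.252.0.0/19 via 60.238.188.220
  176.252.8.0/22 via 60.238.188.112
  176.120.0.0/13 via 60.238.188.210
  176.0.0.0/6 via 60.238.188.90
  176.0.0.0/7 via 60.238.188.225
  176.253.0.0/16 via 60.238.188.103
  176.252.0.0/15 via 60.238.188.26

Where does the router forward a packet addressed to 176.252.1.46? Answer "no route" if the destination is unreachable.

Routes whose prefix contains 176.252.1.46:
  176.0.0.0/6 (176.0.0.0 - 179.255.255.255) -> 60.238.188.90
  176.0.0.0/7 (176.0.0.0 - 177.255.255.255) -> 60.238.188.225
  176.128.0.0/9 (176.128.0.0 - 176.255.255.255) -> 60.238.188.216
  176.192.0.0/10 (176.192.0.0 - 176.255.255.255) -> 60.238.188.239
  176.252.0.0/15 (176.252.0.0 - 176.253.255.255) -> 60.238.188.26
More-specific entries that do NOT match:
  176.252.1.128/25 (176.252.1.128 - 176.252.1.255) does not contain 176.252.1.46
  178.252.0.0/22 (178.252.0.0 - 178.252.3.255) does not contain 176.252.1.46
  176.252.8.0/22 (176.252.8.0 - 176.252.11.255) does not contain 176.252.1.46
  240.252.0.0/19 (240.252.0.0 - 240.252.31.255) does not contain 176.252.1.46
  176.252.64.0/18 (176.252.64.0 - 176.252.127.255) does not contain 176.252.1.46
  176.244.0.0/17 (176.244.0.0 - 176.244.127.255) does not contain 176.252.1.46
  176.253.0.0/16 (176.253.0.0 - 176.253.255.255) does not contain 176.252.1.46
Longest matching prefix is /15 -> next hop 60.238.188.26.

60.238.188.26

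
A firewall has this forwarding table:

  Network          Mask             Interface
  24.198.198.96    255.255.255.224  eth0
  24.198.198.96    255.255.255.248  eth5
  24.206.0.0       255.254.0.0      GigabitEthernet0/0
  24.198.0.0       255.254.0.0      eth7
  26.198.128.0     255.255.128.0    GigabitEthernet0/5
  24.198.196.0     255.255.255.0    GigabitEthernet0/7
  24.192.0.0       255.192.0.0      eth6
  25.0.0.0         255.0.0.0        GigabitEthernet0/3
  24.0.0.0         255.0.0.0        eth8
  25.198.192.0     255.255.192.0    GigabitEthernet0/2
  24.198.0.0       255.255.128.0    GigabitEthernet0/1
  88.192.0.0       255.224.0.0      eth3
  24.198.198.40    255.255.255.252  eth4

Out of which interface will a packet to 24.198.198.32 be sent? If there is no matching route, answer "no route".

Routes whose prefix contains 24.198.198.32:
  24.0.0.0/8 (24.0.0.0 - 24.255.255.255) -> eth8
  24.192.0.0/10 (24.192.0.0 - 24.255.255.255) -> eth6
  24.198.0.0/15 (24.198.0.0 - 24.199.255.255) -> eth7
More-specific entries that do NOT match:
  24.198.198.40/30 (24.198.198.40 - 24.198.198.43) does not contain 24.198.198.32
  24.198.198.96/29 (24.198.198.96 - 24.198.198.103) does not contain 24.198.198.32
  24.198.198.96/27 (24.198.198.96 - 24.198.198.127) does not contain 24.198.198.32
  24.198.196.0/24 (24.198.196.0 - 24.198.196.255) does not contain 24.198.198.32
  25.198.192.0/18 (25.198.192.0 - 25.198.255.255) does not contain 24.198.198.32
  26.198.128.0/17 (26.198.128.0 - 26.198.255.255) does not contain 24.198.198.32
  24.198.0.0/17 (24.198.0.0 - 24.198.127.255) does not contain 24.198.198.32
Longest matching prefix is /15 -> interface eth7.

eth7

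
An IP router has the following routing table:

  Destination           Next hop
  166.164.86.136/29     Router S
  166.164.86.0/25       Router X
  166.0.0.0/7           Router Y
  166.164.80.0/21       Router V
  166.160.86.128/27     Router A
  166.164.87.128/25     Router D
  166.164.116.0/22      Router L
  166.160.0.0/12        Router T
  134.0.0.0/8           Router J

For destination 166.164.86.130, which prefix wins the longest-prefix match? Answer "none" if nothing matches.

166.164.80.0/21

Entries matching 166.164.86.130:
  166.0.0.0/7 (166.0.0.0 - 167.255.255.255)
  166.160.0.0/12 (166.160.0.0 - 166.175.255.255)
  166.164.80.0/21 (166.164.80.0 - 166.164.87.255)
Most specific is 166.164.80.0/21.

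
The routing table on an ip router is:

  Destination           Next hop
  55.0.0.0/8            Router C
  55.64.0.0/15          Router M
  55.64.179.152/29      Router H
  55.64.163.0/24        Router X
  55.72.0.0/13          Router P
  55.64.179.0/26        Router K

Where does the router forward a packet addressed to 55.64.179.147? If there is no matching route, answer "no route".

Router M

Routes whose prefix contains 55.64.179.147:
  55.0.0.0/8 (55.0.0.0 - 55.255.255.255) -> Router C
  55.64.0.0/15 (55.64.0.0 - 55.65.255.255) -> Router M
More-specific entries that do NOT match:
  55.64.179.152/29 (55.64.179.152 - 55.64.179.159) does not contain 55.64.179.147
  55.64.179.0/26 (55.64.179.0 - 55.64.179.63) does not contain 55.64.179.147
  55.64.163.0/24 (55.64.163.0 - 55.64.163.255) does not contain 55.64.179.147
Longest matching prefix is /15 -> next hop Router M.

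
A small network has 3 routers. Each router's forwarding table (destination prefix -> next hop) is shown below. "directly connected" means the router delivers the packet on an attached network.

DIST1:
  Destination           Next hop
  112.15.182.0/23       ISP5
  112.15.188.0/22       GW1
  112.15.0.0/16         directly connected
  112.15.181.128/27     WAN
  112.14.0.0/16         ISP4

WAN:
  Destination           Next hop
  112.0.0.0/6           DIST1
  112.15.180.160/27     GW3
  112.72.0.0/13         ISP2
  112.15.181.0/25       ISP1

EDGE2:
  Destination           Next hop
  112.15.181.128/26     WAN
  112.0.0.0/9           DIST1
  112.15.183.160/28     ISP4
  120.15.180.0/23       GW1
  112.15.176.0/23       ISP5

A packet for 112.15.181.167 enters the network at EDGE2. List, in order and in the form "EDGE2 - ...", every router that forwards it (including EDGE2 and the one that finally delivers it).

At EDGE2: longest match for 112.15.181.167 is 112.15.181.128/26 -> WAN
At WAN: longest match for 112.15.181.167 is 112.0.0.0/6 -> DIST1
At DIST1: longest match for 112.15.181.167 is 112.15.0.0/16 -> directly connected

EDGE2 - WAN - DIST1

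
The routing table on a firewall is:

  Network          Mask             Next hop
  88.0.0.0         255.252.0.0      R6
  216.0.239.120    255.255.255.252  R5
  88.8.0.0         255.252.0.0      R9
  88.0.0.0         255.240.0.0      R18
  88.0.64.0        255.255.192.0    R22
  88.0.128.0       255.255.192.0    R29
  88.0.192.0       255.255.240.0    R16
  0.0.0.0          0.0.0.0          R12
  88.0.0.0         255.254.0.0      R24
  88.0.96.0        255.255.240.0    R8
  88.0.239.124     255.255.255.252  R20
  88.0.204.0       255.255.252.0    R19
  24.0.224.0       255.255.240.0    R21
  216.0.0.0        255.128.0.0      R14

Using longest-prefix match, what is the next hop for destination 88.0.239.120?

Routes whose prefix contains 88.0.239.120:
  0.0.0.0/0 (default, matches everything) -> R12
  88.0.0.0/12 (88.0.0.0 - 88.15.255.255) -> R18
  88.0.0.0/14 (88.0.0.0 - 88.3.255.255) -> R6
  88.0.0.0/15 (88.0.0.0 - 88.1.255.255) -> R24
More-specific entries that do NOT match:
  216.0.239.120/30 (216.0.239.120 - 216.0.239.123) does not contain 88.0.239.120
  88.0.239.124/30 (88.0.239.124 - 88.0.239.127) does not contain 88.0.239.120
  88.0.204.0/22 (88.0.204.0 - 88.0.207.255) does not contain 88.0.239.120
  88.0.192.0/20 (88.0.192.0 - 88.0.207.255) does not contain 88.0.239.120
  88.0.96.0/20 (88.0.96.0 - 88.0.111.255) does not contain 88.0.239.120
  24.0.224.0/20 (24.0.224.0 - 24.0.239.255) does not contain 88.0.239.120
  88.0.64.0/18 (88.0.64.0 - 88.0.127.255) does not contain 88.0.239.120
  88.0.128.0/18 (88.0.128.0 - 88.0.191.255) does not contain 88.0.239.120
Longest matching prefix is /15 -> next hop R24.

R24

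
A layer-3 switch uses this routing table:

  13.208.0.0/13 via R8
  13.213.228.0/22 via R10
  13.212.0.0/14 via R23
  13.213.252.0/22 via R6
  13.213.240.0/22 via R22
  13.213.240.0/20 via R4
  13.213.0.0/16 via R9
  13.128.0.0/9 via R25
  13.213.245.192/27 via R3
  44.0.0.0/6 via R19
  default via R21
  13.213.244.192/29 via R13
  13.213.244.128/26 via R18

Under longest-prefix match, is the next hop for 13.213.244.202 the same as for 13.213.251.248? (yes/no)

yes

13.213.244.202: longest match 13.213.240.0/20 -> R4
13.213.251.248: longest match 13.213.240.0/20 -> R4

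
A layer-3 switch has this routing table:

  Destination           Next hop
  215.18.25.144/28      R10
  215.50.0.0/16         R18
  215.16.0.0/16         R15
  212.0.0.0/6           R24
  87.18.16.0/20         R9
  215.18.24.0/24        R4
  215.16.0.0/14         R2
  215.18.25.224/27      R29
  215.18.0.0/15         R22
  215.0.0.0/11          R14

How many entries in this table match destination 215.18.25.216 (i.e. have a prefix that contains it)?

Prefixes containing 215.18.25.216:
  212.0.0.0/6 (212.0.0.0 - 215.255.255.255)
  215.0.0.0/11 (215.0.0.0 - 215.31.255.255)
  215.16.0.0/14 (215.16.0.0 - 215.19.255.255)
  215.18.0.0/15 (215.18.0.0 - 215.19.255.255)
Total matching entries: 4.

4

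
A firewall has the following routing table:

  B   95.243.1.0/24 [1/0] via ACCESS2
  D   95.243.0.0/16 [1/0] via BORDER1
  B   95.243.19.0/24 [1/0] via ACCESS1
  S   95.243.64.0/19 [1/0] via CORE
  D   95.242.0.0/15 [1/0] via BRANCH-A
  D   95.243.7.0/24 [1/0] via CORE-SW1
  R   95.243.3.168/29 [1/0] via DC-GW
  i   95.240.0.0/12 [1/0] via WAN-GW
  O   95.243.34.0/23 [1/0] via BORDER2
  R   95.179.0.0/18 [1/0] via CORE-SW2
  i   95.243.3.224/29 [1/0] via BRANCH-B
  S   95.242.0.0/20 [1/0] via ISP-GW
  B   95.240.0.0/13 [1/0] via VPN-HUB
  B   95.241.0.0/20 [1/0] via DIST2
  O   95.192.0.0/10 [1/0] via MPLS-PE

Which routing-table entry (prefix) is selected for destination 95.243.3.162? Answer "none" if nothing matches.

Entries matching 95.243.3.162:
  95.192.0.0/10 (95.192.0.0 - 95.255.255.255)
  95.240.0.0/12 (95.240.0.0 - 95.255.255.255)
  95.240.0.0/13 (95.240.0.0 - 95.247.255.255)
  95.242.0.0/15 (95.242.0.0 - 95.243.255.255)
  95.243.0.0/16 (95.243.0.0 - 95.243.255.255)
Most specific is 95.243.0.0/16.

95.243.0.0/16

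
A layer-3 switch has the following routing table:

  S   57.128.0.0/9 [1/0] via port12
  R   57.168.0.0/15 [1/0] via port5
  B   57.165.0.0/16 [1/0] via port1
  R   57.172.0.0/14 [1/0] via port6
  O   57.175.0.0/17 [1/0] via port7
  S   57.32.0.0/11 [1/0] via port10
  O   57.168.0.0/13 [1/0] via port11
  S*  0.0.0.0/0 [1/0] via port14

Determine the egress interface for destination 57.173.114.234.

port6

Routes whose prefix contains 57.173.114.234:
  0.0.0.0/0 (default, matches everything) -> port14
  57.128.0.0/9 (57.128.0.0 - 57.255.255.255) -> port12
  57.168.0.0/13 (57.168.0.0 - 57.175.255.255) -> port11
  57.172.0.0/14 (57.172.0.0 - 57.175.255.255) -> port6
More-specific entries that do NOT match:
  57.175.0.0/17 (57.175.0.0 - 57.175.127.255) does not contain 57.173.114.234
  57.165.0.0/16 (57.165.0.0 - 57.165.255.255) does not contain 57.173.114.234
  57.168.0.0/15 (57.168.0.0 - 57.169.255.255) does not contain 57.173.114.234
Longest matching prefix is /14 -> interface port6.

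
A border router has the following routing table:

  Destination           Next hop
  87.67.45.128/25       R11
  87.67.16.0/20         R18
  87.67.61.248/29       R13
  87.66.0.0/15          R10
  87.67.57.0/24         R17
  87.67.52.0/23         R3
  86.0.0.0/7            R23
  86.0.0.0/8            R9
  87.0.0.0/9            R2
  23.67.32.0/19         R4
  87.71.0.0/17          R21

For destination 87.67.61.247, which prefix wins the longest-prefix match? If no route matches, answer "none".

87.66.0.0/15

Entries matching 87.67.61.247:
  86.0.0.0/7 (86.0.0.0 - 87.255.255.255)
  87.0.0.0/9 (87.0.0.0 - 87.127.255.255)
  87.66.0.0/15 (87.66.0.0 - 87.67.255.255)
Most specific is 87.66.0.0/15.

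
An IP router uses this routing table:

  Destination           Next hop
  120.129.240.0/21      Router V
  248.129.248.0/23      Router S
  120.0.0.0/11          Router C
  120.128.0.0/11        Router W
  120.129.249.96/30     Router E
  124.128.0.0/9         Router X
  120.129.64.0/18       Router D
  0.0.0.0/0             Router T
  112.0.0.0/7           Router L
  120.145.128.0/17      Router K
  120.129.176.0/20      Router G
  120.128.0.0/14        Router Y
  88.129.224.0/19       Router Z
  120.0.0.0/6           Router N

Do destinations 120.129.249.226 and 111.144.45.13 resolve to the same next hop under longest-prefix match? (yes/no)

120.129.249.226: longest match 120.128.0.0/14 -> Router Y
111.144.45.13: longest match 0.0.0.0/0 -> Router T

no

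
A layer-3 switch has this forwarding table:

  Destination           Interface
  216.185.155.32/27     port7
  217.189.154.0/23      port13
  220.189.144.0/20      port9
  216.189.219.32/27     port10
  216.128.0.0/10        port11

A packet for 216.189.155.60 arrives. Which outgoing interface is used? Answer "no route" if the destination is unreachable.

port11

Routes whose prefix contains 216.189.155.60:
  216.128.0.0/10 (216.128.0.0 - 216.191.255.255) -> port11
More-specific entries that do NOT match:
  216.185.155.32/27 (216.185.155.32 - 216.185.155.63) does not contain 216.189.155.60
  216.189.219.32/27 (216.189.219.32 - 216.189.219.63) does not contain 216.189.155.60
  217.189.154.0/23 (217.189.154.0 - 217.189.155.255) does not contain 216.189.155.60
  220.189.144.0/20 (220.189.144.0 - 220.189.159.255) does not contain 216.189.155.60
Longest matching prefix is /10 -> interface port11.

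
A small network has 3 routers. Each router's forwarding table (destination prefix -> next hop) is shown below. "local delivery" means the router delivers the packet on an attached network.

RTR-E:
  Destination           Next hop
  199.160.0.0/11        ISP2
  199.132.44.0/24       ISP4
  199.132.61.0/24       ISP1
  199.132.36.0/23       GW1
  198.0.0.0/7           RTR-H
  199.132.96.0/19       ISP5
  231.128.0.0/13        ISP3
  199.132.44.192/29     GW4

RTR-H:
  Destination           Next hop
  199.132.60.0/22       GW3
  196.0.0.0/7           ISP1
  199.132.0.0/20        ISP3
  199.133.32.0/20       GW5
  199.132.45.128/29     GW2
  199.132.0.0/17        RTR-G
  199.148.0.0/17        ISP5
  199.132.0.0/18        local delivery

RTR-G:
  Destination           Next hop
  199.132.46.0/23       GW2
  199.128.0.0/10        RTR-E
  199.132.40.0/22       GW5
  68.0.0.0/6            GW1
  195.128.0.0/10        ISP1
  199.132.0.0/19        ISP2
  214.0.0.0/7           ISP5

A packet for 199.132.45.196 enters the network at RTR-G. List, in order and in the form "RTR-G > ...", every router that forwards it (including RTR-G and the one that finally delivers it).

RTR-G > RTR-E > RTR-H

At RTR-G: longest match for 199.132.45.196 is 199.128.0.0/10 -> RTR-E
At RTR-E: longest match for 199.132.45.196 is 198.0.0.0/7 -> RTR-H
At RTR-H: longest match for 199.132.45.196 is 199.132.0.0/18 -> local delivery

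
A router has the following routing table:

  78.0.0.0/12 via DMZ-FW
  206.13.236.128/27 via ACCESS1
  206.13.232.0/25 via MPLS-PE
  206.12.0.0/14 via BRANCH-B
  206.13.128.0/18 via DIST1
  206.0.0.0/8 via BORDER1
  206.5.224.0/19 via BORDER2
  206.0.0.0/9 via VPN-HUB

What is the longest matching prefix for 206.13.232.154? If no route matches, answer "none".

206.12.0.0/14

Entries matching 206.13.232.154:
  206.0.0.0/8 (206.0.0.0 - 206.255.255.255)
  206.0.0.0/9 (206.0.0.0 - 206.127.255.255)
  206.12.0.0/14 (206.12.0.0 - 206.15.255.255)
Most specific is 206.12.0.0/14.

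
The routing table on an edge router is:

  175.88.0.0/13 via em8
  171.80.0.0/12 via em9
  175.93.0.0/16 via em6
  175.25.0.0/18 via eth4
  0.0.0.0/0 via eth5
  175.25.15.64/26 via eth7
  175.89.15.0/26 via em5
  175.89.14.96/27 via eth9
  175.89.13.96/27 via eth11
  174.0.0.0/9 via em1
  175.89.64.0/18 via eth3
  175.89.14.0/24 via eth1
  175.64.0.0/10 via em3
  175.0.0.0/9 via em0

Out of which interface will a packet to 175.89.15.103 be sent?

em8

Routes whose prefix contains 175.89.15.103:
  0.0.0.0/0 (default, matches everything) -> eth5
  175.0.0.0/9 (175.0.0.0 - 175.127.255.255) -> em0
  175.64.0.0/10 (175.64.0.0 - 175.127.255.255) -> em3
  175.88.0.0/13 (175.88.0.0 - 175.95.255.255) -> em8
More-specific entries that do NOT match:
  175.89.14.96/27 (175.89.14.96 - 175.89.14.127) does not contain 175.89.15.103
  175.89.13.96/27 (175.89.13.96 - 175.89.13.127) does not contain 175.89.15.103
  175.25.15.64/26 (175.25.15.64 - 175.25.15.127) does not contain 175.89.15.103
  175.89.15.0/26 (175.89.15.0 - 175.89.15.63) does not contain 175.89.15.103
  175.89.14.0/24 (175.89.14.0 - 175.89.14.255) does not contain 175.89.15.103
  175.25.0.0/18 (175.25.0.0 - 175.25.63.255) does not contain 175.89.15.103
  175.89.64.0/18 (175.89.64.0 - 175.89.127.255) does not contain 175.89.15.103
  175.93.0.0/16 (175.93.0.0 - 175.93.255.255) does not contain 175.89.15.103
Longest matching prefix is /13 -> interface em8.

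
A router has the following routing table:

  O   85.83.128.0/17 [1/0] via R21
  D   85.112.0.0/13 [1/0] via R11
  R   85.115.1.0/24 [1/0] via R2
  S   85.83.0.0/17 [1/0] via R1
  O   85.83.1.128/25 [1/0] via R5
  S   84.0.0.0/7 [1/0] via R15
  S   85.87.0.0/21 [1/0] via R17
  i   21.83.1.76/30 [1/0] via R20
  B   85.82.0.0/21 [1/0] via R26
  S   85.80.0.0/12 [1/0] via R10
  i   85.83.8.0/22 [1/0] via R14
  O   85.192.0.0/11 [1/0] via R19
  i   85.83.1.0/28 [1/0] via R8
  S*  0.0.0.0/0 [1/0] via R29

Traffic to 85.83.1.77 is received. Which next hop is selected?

R1

Routes whose prefix contains 85.83.1.77:
  0.0.0.0/0 (default, matches everything) -> R29
  84.0.0.0/7 (84.0.0.0 - 85.255.255.255) -> R15
  85.80.0.0/12 (85.80.0.0 - 85.95.255.255) -> R10
  85.83.0.0/17 (85.83.0.0 - 85.83.127.255) -> R1
More-specific entries that do NOT match:
  21.83.1.76/30 (21.83.1.76 - 21.83.1.79) does not contain 85.83.1.77
  85.83.1.0/28 (85.83.1.0 - 85.83.1.15) does not contain 85.83.1.77
  85.83.1.128/25 (85.83.1.128 - 85.83.1.255) does not contain 85.83.1.77
  85.115.1.0/24 (85.115.1.0 - 85.115.1.255) does not contain 85.83.1.77
  85.83.8.0/22 (85.83.8.0 - 85.83.11.255) does not contain 85.83.1.77
  85.87.0.0/21 (85.87.0.0 - 85.87.7.255) does not contain 85.83.1.77
  85.82.0.0/21 (85.82.0.0 - 85.82.7.255) does not contain 85.83.1.77
Longest matching prefix is /17 -> next hop R1.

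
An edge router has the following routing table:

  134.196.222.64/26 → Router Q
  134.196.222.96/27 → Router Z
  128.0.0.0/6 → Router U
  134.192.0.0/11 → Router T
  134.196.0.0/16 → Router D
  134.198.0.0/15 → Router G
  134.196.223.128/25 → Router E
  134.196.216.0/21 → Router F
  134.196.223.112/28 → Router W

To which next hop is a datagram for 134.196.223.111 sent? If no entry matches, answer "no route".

Router F

Routes whose prefix contains 134.196.223.111:
  134.192.0.0/11 (134.192.0.0 - 134.223.255.255) -> Router T
  134.196.0.0/16 (134.196.0.0 - 134.196.255.255) -> Router D
  134.196.216.0/21 (134.196.216.0 - 134.196.223.255) -> Router F
More-specific entries that do NOT match:
  134.196.223.112/28 (134.196.223.112 - 134.196.223.127) does not contain 134.196.223.111
  134.196.222.96/27 (134.196.222.96 - 134.196.222.127) does not contain 134.196.223.111
  134.196.222.64/26 (134.196.222.64 - 134.196.222.127) does not contain 134.196.223.111
  134.196.223.128/25 (134.196.223.128 - 134.196.223.255) does not contain 134.196.223.111
Longest matching prefix is /21 -> next hop Router F.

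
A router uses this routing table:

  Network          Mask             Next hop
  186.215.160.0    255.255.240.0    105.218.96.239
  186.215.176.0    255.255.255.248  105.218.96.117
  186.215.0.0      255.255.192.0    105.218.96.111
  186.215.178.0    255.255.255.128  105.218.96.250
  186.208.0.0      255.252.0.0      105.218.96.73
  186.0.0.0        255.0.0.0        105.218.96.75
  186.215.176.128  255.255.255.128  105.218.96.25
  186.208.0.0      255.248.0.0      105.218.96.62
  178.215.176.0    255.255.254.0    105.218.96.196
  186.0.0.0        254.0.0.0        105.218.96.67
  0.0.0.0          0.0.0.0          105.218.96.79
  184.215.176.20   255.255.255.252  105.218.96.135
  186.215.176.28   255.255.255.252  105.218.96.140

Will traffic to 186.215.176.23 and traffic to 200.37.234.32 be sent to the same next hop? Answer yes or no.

186.215.176.23: longest match 186.208.0.0/13 -> 105.218.96.62
200.37.234.32: longest match 0.0.0.0/0 -> 105.218.96.79

no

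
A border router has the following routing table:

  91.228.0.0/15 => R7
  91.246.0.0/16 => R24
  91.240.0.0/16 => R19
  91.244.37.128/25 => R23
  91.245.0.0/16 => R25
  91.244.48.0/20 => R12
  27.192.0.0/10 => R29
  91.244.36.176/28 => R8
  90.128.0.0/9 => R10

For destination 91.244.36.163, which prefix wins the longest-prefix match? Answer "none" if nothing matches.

91.244.36.163 is outside every listed prefix and there is no default route.

none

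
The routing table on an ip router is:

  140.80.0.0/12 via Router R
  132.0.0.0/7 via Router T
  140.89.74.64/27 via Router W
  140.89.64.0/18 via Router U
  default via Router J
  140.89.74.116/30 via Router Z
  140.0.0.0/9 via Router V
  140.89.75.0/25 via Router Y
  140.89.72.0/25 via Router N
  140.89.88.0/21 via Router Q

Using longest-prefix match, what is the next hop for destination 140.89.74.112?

Routes whose prefix contains 140.89.74.112:
  0.0.0.0/0 (default, matches everything) -> Router J
  140.0.0.0/9 (140.0.0.0 - 140.127.255.255) -> Router V
  140.80.0.0/12 (140.80.0.0 - 140.95.255.255) -> Router R
  140.89.64.0/18 (140.89.64.0 - 140.89.127.255) -> Router U
More-specific entries that do NOT match:
  140.89.74.116/30 (140.89.74.116 - 140.89.74.119) does not contain 140.89.74.112
  140.89.74.64/27 (140.89.74.64 - 140.89.74.95) does not contain 140.89.74.112
  140.89.75.0/25 (140.89.75.0 - 140.89.75.127) does not contain 140.89.74.112
  140.89.72.0/25 (140.89.72.0 - 140.89.72.127) does not contain 140.89.74.112
  140.89.88.0/21 (140.89.88.0 - 140.89.95.255) does not contain 140.89.74.112
Longest matching prefix is /18 -> next hop Router U.

Router U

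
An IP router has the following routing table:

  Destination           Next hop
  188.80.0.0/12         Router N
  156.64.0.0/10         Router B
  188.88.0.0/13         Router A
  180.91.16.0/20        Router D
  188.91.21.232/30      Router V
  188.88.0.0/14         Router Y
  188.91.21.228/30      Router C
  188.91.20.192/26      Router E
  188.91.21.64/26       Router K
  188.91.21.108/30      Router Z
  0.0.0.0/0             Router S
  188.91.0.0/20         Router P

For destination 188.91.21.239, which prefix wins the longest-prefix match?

188.88.0.0/14

Entries matching 188.91.21.239:
  0.0.0.0/0 (default, matches everything)
  188.80.0.0/12 (188.80.0.0 - 188.95.255.255)
  188.88.0.0/13 (188.88.0.0 - 188.95.255.255)
  188.88.0.0/14 (188.88.0.0 - 188.91.255.255)
Most specific is 188.88.0.0/14.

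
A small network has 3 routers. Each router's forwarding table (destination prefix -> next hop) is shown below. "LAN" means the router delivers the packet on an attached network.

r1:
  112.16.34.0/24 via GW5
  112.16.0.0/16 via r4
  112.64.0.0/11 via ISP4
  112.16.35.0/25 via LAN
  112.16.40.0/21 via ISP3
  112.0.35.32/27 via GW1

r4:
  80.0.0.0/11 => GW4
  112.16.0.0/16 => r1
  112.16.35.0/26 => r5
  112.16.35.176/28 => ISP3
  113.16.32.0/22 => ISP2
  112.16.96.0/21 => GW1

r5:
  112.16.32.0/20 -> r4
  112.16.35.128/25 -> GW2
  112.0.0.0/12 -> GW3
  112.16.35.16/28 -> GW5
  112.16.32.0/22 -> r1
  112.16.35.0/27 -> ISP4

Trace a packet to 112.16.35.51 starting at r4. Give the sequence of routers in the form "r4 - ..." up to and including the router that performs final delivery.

At r4: longest match for 112.16.35.51 is 112.16.35.0/26 -> r5
At r5: longest match for 112.16.35.51 is 112.16.32.0/22 -> r1
At r1: longest match for 112.16.35.51 is 112.16.35.0/25 -> LAN

r4 - r5 - r1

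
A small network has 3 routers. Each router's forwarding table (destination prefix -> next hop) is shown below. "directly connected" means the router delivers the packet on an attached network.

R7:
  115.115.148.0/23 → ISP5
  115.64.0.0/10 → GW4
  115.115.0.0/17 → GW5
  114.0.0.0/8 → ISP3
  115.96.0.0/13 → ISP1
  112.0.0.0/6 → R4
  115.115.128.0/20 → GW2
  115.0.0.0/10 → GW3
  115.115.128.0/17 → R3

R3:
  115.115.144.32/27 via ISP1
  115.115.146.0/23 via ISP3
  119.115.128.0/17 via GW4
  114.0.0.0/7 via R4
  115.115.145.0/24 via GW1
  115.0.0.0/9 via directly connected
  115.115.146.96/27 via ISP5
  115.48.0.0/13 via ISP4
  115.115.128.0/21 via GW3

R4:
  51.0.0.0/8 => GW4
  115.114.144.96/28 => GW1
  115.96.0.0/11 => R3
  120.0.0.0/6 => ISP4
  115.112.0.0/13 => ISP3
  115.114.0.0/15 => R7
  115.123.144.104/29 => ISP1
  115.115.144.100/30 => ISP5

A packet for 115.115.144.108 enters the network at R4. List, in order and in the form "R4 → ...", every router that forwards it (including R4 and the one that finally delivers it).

R4 → R7 → R3

At R4: longest match for 115.115.144.108 is 115.114.0.0/15 -> R7
At R7: longest match for 115.115.144.108 is 115.115.128.0/17 -> R3
At R3: longest match for 115.115.144.108 is 115.0.0.0/9 -> directly connected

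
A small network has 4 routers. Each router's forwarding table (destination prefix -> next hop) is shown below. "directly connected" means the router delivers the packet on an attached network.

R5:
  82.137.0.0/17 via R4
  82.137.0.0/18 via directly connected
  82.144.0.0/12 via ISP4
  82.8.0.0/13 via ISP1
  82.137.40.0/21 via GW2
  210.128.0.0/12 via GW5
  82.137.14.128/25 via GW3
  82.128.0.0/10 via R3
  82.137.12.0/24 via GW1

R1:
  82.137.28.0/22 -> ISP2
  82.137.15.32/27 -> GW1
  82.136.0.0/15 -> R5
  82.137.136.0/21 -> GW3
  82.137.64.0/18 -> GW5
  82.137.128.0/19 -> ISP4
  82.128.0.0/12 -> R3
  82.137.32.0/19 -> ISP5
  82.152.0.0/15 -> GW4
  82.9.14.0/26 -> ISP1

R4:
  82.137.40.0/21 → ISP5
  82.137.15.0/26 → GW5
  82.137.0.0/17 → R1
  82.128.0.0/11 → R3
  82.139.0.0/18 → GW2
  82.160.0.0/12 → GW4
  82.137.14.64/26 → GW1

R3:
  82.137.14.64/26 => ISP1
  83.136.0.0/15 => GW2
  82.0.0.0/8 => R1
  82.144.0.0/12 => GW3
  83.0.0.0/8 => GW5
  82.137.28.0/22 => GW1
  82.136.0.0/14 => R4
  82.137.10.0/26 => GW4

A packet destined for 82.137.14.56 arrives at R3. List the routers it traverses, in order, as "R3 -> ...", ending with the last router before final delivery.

At R3: longest match for 82.137.14.56 is 82.136.0.0/14 -> R4
At R4: longest match for 82.137.14.56 is 82.137.0.0/17 -> R1
At R1: longest match for 82.137.14.56 is 82.136.0.0/15 -> R5
At R5: longest match for 82.137.14.56 is 82.137.0.0/18 -> directly connected

R3 -> R4 -> R1 -> R5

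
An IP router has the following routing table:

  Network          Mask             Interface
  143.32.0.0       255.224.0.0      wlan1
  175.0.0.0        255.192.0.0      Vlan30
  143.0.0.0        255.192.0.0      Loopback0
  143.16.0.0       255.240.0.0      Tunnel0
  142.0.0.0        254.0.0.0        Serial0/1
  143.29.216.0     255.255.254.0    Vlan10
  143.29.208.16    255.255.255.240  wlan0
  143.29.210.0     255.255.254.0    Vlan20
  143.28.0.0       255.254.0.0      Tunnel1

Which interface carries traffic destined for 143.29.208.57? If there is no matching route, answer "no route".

Tunnel1

Routes whose prefix contains 143.29.208.57:
  142.0.0.0/7 (142.0.0.0 - 143.255.255.255) -> Serial0/1
  143.0.0.0/10 (143.0.0.0 - 143.63.255.255) -> Loopback0
  143.16.0.0/12 (143.16.0.0 - 143.31.255.255) -> Tunnel0
  143.28.0.0/15 (143.28.0.0 - 143.29.255.255) -> Tunnel1
More-specific entries that do NOT match:
  143.29.208.16/28 (143.29.208.16 - 143.29.208.31) does not contain 143.29.208.57
  143.29.216.0/23 (143.29.216.0 - 143.29.217.255) does not contain 143.29.208.57
  143.29.210.0/23 (143.29.210.0 - 143.29.211.255) does not contain 143.29.208.57
Longest matching prefix is /15 -> interface Tunnel1.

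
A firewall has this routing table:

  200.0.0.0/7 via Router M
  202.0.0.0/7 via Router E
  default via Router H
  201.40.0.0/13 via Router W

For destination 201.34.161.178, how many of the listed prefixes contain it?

Prefixes containing 201.34.161.178:
  0.0.0.0/0 (default, matches everything)
  200.0.0.0/7 (200.0.0.0 - 201.255.255.255)
Total matching entries: 2.

2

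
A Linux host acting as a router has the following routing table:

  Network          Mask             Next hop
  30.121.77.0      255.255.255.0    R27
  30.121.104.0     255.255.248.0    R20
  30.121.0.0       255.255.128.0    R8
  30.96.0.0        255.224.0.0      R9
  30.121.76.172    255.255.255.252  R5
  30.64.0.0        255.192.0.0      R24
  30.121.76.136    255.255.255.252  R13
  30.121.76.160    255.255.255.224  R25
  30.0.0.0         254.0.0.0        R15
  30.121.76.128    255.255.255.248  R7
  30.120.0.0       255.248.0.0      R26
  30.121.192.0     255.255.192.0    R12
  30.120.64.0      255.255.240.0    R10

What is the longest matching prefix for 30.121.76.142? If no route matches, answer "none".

Entries matching 30.121.76.142:
  30.0.0.0/7 (30.0.0.0 - 31.255.255.255)
  30.64.0.0/10 (30.64.0.0 - 30.127.255.255)
  30.96.0.0/11 (30.96.0.0 - 30.127.255.255)
  30.120.0.0/13 (30.120.0.0 - 30.127.255.255)
  30.121.0.0/17 (30.121.0.0 - 30.121.127.255)
Most specific is 30.121.0.0/17.

30.121.0.0/17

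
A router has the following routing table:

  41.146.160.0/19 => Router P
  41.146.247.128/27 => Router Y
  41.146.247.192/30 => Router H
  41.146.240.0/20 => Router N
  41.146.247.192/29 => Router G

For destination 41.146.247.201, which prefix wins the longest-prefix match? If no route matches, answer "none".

41.146.240.0/20

Entries matching 41.146.247.201:
  41.146.240.0/20 (41.146.240.0 - 41.146.255.255)
Most specific is 41.146.240.0/20.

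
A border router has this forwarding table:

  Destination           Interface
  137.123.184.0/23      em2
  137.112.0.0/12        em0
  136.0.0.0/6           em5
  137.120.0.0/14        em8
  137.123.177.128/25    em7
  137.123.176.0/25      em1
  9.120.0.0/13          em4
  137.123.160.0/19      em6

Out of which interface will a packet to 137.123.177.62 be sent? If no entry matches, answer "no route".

em6

Routes whose prefix contains 137.123.177.62:
  136.0.0.0/6 (136.0.0.0 - 139.255.255.255) -> em5
  137.112.0.0/12 (137.112.0.0 - 137.127.255.255) -> em0
  137.120.0.0/14 (137.120.0.0 - 137.123.255.255) -> em8
  137.123.160.0/19 (137.123.160.0 - 137.123.191.255) -> em6
More-specific entries that do NOT match:
  137.123.177.128/25 (137.123.177.128 - 137.123.177.255) does not contain 137.123.177.62
  137.123.176.0/25 (137.123.176.0 - 137.123.176.127) does not contain 137.123.177.62
  137.123.184.0/23 (137.123.184.0 - 137.123.185.255) does not contain 137.123.177.62
Longest matching prefix is /19 -> interface em6.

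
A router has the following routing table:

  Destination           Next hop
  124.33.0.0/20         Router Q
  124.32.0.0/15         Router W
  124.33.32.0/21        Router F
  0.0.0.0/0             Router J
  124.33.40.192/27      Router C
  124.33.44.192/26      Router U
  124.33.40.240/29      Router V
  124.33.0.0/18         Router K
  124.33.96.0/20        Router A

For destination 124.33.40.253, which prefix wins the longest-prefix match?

124.33.0.0/18

Entries matching 124.33.40.253:
  0.0.0.0/0 (default, matches everything)
  124.32.0.0/15 (124.32.0.0 - 124.33.255.255)
  124.33.0.0/18 (124.33.0.0 - 124.33.63.255)
Most specific is 124.33.0.0/18.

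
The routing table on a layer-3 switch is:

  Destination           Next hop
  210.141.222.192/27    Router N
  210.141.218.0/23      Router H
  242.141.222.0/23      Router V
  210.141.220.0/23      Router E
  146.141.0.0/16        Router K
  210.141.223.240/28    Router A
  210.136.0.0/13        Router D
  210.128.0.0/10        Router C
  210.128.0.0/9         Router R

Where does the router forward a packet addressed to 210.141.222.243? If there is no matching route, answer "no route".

Routes whose prefix contains 210.141.222.243:
  210.128.0.0/9 (210.128.0.0 - 210.255.255.255) -> Router R
  210.128.0.0/10 (210.128.0.0 - 210.191.255.255) -> Router C
  210.136.0.0/13 (210.136.0.0 - 210.143.255.255) -> Router D
More-specific entries that do NOT match:
  210.141.223.240/28 (210.141.223.240 - 210.141.223.255) does not contain 210.141.222.243
  210.141.222.192/27 (210.141.222.192 - 210.141.222.223) does not contain 210.141.222.243
  210.141.218.0/23 (210.141.218.0 - 210.141.219.255) does not contain 210.141.222.243
  242.141.222.0/23 (242.141.222.0 - 242.141.223.255) does not contain 210.141.222.243
  210.141.220.0/23 (210.141.220.0 - 210.141.221.255) does not contain 210.141.222.243
  146.141.0.0/16 (146.141.0.0 - 146.141.255.255) does not contain 210.141.222.243
Longest matching prefix is /13 -> next hop Router D.

Router D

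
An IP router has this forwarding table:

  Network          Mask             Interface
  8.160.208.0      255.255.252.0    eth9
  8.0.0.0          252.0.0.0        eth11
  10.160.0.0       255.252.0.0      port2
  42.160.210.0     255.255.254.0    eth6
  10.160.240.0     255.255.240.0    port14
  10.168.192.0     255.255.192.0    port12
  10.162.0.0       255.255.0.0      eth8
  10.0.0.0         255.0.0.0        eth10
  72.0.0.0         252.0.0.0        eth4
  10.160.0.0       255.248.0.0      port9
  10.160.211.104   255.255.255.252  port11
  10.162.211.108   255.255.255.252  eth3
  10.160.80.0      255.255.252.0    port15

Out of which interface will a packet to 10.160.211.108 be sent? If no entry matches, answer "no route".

port2

Routes whose prefix contains 10.160.211.108:
  8.0.0.0/6 (8.0.0.0 - 11.255.255.255) -> eth11
  10.0.0.0/8 (10.0.0.0 - 10.255.255.255) -> eth10
  10.160.0.0/13 (10.160.0.0 - 10.167.255.255) -> port9
  10.160.0.0/14 (10.160.0.0 - 10.163.255.255) -> port2
More-specific entries that do NOT match:
  10.160.211.104/30 (10.160.211.104 - 10.160.211.107) does not contain 10.160.211.108
  10.162.211.108/30 (10.162.211.108 - 10.162.211.111) does not contain 10.160.211.108
  42.160.210.0/23 (42.160.210.0 - 42.160.211.255) does not contain 10.160.211.108
  8.160.208.0/22 (8.160.208.0 - 8.160.211.255) does not contain 10.160.211.108
  10.160.80.0/22 (10.160.80.0 - 10.160.83.255) does not contain 10.160.211.108
  10.160.240.0/20 (10.160.240.0 - 10.160.255.255) does not contain 10.160.211.108
  10.168.192.0/18 (10.168.192.0 - 10.168.255.255) does not contain 10.160.211.108
  10.162.0.0/16 (10.162.0.0 - 10.162.255.255) does not contain 10.160.211.108
Longest matching prefix is /14 -> interface port2.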